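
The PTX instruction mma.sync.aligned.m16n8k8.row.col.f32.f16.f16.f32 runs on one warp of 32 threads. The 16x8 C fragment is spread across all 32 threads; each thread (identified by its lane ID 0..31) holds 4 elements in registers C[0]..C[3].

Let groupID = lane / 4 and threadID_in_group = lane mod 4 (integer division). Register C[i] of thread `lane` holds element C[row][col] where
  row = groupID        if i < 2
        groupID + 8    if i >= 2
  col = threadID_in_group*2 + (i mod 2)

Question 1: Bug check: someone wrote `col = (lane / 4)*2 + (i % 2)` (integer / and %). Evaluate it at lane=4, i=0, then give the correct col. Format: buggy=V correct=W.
buggy=2 correct=0

`(lane / 4)*2 + (i % 2)`[4,0]⇒2
4: gr=1,th=0
[0] (1+0,0*2+0) = (1,0)
col: 2 vs 0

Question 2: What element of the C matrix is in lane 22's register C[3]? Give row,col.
22: g=5,t=2
[3] (5+8,2*2+1) = (13,5)

13,5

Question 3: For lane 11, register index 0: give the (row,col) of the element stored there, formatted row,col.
2,6

L=11→G=11>>2=2, T=11&3=3
[0]→row 2+0=2  col 3·2+0=6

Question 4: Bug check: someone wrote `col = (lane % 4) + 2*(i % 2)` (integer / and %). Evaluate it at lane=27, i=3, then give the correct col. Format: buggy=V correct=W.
`(lane % 4) + 2*(i % 2)`[27,3]->5
lane 27: gid=6 (27/4), tid=3 (27%4)
i=3: r=6+8=14, c=3*2+1=7
col: 5 vs 7

buggy=5 correct=7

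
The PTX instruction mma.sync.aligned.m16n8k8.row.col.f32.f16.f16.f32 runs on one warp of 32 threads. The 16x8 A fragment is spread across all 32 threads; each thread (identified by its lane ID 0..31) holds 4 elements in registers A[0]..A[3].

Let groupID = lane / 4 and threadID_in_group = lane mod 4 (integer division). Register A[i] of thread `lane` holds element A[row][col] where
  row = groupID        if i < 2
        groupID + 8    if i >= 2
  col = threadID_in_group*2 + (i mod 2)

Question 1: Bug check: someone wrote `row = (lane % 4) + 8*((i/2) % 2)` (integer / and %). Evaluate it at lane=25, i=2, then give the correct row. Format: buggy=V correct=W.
buggy=9 correct=14

`(lane % 4) + 8*((i/2) % 2)`[25,2]->9
lane 25->25/4=6, 25 mod 4=1
i=2  r:6+8->14  c:2·1+0->2
row: 9 vs 14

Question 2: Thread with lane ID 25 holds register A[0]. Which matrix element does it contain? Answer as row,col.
6,2

lane 25→25/4=6, 25 mod 4=1
i=0  r:6+0→6  c:2·1+0→2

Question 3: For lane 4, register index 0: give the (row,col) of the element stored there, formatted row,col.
4: gid=1,tid=0
[0] (1+0,0*2+0) = (1,0)

1,0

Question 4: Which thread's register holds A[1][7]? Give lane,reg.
7,1

r=1→G=1,rhi=0  c=7→T=3,p=1
L=1*4+3=7  i=0*2+1=1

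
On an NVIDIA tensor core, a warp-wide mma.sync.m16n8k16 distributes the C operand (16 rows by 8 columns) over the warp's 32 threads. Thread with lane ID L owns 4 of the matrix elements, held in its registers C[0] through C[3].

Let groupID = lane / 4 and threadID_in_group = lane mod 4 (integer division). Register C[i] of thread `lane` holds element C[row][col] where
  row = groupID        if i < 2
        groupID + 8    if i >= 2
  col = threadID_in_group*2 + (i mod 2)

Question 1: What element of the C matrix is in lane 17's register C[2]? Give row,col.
17: g=4,t=1
[2] (4+8,1*2+0) = (12,2)

12,2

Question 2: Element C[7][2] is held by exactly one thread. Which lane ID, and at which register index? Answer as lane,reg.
29,0

r=7→G=7,rhi=0  c=2→T=1,p=0
L=7*4+1=29  i=0*2+0=0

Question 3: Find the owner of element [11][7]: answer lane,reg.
15,3

r=11⇒gr=3,Rb=1  c=7⇒th=3,odd=1
L=3*4+3=15  i=1*2+1=3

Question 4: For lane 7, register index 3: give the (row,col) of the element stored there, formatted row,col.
9,7

lane 7: G=1 (7/4), T=3 (7%4)
i=3: r=1+8=9, c=3*2+1=7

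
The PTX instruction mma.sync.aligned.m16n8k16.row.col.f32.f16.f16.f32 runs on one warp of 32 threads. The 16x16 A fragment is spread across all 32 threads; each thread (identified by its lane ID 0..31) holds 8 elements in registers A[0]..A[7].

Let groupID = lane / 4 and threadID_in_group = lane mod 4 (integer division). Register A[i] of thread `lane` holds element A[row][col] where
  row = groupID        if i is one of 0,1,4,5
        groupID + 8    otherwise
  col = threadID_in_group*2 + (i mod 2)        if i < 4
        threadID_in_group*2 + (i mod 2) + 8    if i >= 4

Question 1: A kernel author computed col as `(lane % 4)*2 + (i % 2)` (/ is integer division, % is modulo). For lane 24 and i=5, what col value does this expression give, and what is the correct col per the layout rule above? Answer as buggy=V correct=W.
buggy=1 correct=9

`(lane % 4)*2 + (i % 2)`[24,5]->1
24: g=6,t=0
[5] (6+0,0*2+1+8) = (6,9)
col: 1 vs 9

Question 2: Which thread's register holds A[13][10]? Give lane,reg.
21,6

r=13→G=5,rhi=1  c=10→chi=1,T=1,p=0
L=5*4+1=21  i=1*4+1*2+0=6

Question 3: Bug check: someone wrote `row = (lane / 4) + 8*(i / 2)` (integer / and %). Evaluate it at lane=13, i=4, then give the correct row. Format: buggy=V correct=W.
`(lane / 4) + 8*(i / 2)`[13,4]→19
13: G=3,T=1
[4] (3+0,1*2+0+8) = (3,10)
row: 19 vs 3

buggy=19 correct=3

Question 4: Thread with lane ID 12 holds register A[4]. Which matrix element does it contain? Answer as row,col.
12: gid=3,tid=0
[4] (3+0,0*2+0+8) = (3,8)

3,8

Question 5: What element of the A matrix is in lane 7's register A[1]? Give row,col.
1,7

lane 7⇒7/4=1, 7 mod 4=3
i=1  r:1+0⇒1  c:2·3+1+0⇒7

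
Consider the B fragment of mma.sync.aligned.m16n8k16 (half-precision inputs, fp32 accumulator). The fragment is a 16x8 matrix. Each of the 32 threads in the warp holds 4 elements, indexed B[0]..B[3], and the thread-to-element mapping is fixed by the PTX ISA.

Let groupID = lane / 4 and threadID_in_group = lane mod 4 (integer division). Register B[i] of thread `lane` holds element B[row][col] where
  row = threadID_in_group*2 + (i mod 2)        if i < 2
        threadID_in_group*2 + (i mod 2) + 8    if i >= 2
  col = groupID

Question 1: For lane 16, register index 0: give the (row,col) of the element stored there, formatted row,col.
16: grp=4,tig=0
[0] (0*2+0+0,4) = (0,4)

0,4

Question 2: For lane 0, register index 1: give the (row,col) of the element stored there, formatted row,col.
lane 0=>0/4=0, 0 mod 4=0
i=1  r:2·0+1+0=>1  c:0

1,0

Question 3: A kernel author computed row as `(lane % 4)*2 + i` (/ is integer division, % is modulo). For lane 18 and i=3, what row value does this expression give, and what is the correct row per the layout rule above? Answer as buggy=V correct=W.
buggy=7 correct=13

`(lane % 4)*2 + i`[18,3]=>7
18: grp=4,tig=2
[3] (2*2+1+8,4) = (13,4)
row: 7 vs 13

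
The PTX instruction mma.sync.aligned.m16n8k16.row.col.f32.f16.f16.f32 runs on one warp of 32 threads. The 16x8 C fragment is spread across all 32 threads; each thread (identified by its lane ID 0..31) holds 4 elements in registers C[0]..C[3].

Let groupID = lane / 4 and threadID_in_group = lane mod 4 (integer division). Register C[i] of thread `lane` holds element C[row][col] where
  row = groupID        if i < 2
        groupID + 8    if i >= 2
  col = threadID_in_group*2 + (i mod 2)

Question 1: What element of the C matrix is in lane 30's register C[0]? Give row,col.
7,4

30: gid=7,tid=2
[0] (7+0,2*2+0) = (7,4)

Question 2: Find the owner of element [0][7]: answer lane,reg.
3,1

r=0⇒gr=0,Rb=0  c=7⇒th=3,odd=1
L=0*4+3=3  i=0*2+1=1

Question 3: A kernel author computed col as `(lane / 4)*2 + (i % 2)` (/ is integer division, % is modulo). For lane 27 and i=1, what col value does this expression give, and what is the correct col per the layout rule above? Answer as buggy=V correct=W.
buggy=13 correct=7

`(lane / 4)*2 + (i % 2)`[27,1]->13
L=27->g=27>>2=6, t=27&3=3
[1]->row 6+0=6  col 3·2+1=7
col: 13 vs 7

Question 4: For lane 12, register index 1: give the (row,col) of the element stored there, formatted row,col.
3,1

12: gr=3,th=0
[1] (3+0,0*2+1) = (3,1)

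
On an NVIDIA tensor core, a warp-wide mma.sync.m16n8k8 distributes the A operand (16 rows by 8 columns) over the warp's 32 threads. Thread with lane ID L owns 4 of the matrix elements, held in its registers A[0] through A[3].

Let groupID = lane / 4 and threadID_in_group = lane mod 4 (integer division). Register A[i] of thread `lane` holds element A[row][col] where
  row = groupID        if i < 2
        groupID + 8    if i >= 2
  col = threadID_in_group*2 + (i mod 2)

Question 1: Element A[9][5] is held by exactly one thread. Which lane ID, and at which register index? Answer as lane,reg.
r=9⇒gr=1,Rb=1  c=5⇒th=2,odd=1
L=1*4+2=6  i=1*2+1=3

6,3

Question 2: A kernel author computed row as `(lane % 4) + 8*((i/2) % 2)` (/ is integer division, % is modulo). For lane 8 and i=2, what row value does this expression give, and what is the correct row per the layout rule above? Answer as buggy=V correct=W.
`(lane % 4) + 8*((i/2) % 2)`[8,2]⇒8
L=8⇒gr=8>>2=2, th=8&3=0
[2]⇒row 2+8=10  col 0·2+0=0
row: 8 vs 10

buggy=8 correct=10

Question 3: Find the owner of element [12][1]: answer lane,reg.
r: 12->gid=4,r8=1  c: 1->tid=0,i&1=1
L=4*4+0=16  i=1*2+1=3

16,3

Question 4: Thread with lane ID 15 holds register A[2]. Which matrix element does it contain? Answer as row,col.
lane 15->15/4=3, 15 mod 4=3
i=2  r:3+8->11  c:2·3+0->6

11,6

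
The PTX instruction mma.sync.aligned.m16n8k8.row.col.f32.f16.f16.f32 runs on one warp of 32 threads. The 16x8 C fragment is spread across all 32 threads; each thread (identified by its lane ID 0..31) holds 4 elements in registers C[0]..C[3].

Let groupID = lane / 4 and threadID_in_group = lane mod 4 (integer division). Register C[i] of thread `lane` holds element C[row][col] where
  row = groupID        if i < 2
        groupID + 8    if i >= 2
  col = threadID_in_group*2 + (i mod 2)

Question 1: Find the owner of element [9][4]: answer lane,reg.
r=9→G=1,rhi=1  c=4→T=2,p=0
L=1*4+2=6  i=1*2+0=2

6,2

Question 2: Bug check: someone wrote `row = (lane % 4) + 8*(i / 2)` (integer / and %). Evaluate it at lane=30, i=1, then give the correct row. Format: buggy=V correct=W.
`(lane % 4) + 8*(i / 2)`[30,1]->2
lane 30->30/4=7, 30 mod 4=2
i=1  r:7+0->7  c:2·2+1->5
row: 2 vs 7

buggy=2 correct=7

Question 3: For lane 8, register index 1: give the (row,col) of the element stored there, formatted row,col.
2,1

8: G=2,T=0
[1] (2+0,0*2+1) = (2,1)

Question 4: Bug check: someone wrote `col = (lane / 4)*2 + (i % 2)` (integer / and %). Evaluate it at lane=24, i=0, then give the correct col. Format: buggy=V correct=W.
buggy=12 correct=0

`(lane / 4)*2 + (i % 2)`[24,0]=>12
24: grp=6,tig=0
[0] (6+0,0*2+0) = (6,0)
col: 12 vs 0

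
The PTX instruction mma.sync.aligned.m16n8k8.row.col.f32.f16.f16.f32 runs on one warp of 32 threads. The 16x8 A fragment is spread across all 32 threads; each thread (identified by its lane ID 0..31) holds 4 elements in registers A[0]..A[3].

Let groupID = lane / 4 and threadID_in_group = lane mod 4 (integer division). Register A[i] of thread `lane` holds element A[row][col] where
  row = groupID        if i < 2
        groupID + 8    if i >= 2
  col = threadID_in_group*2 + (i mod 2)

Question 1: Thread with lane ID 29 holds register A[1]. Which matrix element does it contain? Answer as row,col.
7,3

L=29->gid=29>>2=7, tid=29&3=1
[1]->row 7+0=7  col 1·2+1=3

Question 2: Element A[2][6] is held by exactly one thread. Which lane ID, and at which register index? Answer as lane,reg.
r=2⇒gr=2,Rb=0  c=6⇒th=3,odd=0
L=2*4+3=11  i=0*2+0=0

11,0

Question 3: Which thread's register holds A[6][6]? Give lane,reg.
r=6⇒gr=6,Rb=0  c=6⇒th=3,odd=0
L=6*4+3=27  i=0*2+0=0

27,0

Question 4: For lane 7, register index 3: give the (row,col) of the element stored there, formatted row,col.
7: gr=1,th=3
[3] (1+8,3*2+1) = (9,7)

9,7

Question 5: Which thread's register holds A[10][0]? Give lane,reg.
8,2

r=10→G=2,rhi=1  c=0→T=0,p=0
L=2*4+0=8  i=1*2+0=2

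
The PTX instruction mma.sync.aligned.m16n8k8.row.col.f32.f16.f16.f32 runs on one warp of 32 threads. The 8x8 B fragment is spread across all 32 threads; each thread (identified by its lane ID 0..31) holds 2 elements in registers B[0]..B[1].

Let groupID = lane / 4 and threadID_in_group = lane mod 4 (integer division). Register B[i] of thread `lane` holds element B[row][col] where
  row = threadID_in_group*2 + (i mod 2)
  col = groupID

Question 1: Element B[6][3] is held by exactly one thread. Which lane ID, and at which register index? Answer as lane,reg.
c=3→G=3  r=6→T=3,p=0
L=3*4+3=15  i=0=0

15,0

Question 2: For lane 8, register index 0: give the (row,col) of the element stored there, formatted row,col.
8: grp=2,tig=0
[0] (0*2+0,2) = (0,2)

0,2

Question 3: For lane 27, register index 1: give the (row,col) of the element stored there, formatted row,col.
7,6

lane 27->27/4=6, 27 mod 4=3
i=1  r:2·3+1->7  c:6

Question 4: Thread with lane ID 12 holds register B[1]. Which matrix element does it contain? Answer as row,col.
1,3

lane 12: grp=3 (12/4), tig=0 (12%4)
i=1: r=0*2+1=1, c=grp=3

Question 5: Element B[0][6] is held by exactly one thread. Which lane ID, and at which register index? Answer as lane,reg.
24,0

c=6→G=6  r=0→T=0,p=0
L=6*4+0=24  i=0=0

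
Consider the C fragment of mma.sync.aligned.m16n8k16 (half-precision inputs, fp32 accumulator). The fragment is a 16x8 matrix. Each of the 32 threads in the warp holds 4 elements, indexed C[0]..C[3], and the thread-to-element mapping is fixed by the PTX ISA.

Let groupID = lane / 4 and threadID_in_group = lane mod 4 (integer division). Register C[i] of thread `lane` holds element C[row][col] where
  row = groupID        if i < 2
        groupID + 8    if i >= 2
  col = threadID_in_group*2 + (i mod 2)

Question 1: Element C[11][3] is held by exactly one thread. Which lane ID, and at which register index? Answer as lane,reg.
13,3

r=11→G=3,rhi=1  c=3→T=1,p=1
L=3*4+1=13  i=1*2+1=3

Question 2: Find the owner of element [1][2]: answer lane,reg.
5,0

r:1=>grp=1,rB=0  c:2=>tig=1,lo=0
L=1*4+1=5  i=0*2+0=0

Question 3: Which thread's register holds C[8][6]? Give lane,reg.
3,2

r=8⇒gr=0,Rb=1  c=6⇒th=3,odd=0
L=0*4+3=3  i=1*2+0=2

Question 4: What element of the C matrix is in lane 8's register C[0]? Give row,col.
lane 8: gid=2 (8/4), tid=0 (8%4)
i=0: r=2+0=2, c=0*2+0=0

2,0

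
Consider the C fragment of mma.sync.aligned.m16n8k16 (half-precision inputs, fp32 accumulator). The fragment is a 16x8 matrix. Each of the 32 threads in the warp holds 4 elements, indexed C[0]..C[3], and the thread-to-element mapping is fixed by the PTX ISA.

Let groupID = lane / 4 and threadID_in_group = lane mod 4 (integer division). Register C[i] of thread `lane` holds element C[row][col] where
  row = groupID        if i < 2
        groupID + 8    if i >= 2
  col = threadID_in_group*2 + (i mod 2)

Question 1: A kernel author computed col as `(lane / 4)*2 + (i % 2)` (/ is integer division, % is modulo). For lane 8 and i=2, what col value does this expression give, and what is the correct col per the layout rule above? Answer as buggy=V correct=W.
`(lane / 4)*2 + (i % 2)`[8,2]->4
lane 8: g=2 (8/4), t=0 (8%4)
i=2: r=2+8=10, c=0*2+0=0
col: 4 vs 0

buggy=4 correct=0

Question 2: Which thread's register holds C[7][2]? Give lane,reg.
r=7->g=7,rb=0  c=2->t=1,b0=0
L=7*4+1=29  i=0*2+0=0

29,0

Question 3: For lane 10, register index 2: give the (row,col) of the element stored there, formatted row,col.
10,4

10: g=2,t=2
[2] (2+8,2*2+0) = (10,4)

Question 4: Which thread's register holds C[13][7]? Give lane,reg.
r=13→G=5,rhi=1  c=7→T=3,p=1
L=5*4+3=23  i=1*2+1=3

23,3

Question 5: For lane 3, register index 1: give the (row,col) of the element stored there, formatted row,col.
0,7

L=3=>grp=3>>2=0, tig=3&3=3
[1]=>row 0+0=0  col 3·2+1=7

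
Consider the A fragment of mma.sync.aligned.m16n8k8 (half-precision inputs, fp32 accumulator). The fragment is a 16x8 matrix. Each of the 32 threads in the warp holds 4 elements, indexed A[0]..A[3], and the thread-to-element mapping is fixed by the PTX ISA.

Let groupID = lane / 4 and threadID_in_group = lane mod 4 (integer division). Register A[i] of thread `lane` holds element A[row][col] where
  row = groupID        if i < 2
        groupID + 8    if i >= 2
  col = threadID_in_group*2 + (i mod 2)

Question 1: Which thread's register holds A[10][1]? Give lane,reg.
r=10->g=2,rb=1  c=1->t=0,b0=1
L=2*4+0=8  i=1*2+1=3

8,3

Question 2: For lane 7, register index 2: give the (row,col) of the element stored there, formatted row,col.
L=7=>grp=7>>2=1, tig=7&3=3
[2]=>row 1+8=9  col 3·2+0=6

9,6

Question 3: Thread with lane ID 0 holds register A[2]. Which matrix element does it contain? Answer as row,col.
0: grp=0,tig=0
[2] (0+8,0*2+0) = (8,0)

8,0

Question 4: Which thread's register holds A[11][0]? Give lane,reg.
r=11⇒gr=3,Rb=1  c=0⇒th=0,odd=0
L=3*4+0=12  i=1*2+0=2

12,2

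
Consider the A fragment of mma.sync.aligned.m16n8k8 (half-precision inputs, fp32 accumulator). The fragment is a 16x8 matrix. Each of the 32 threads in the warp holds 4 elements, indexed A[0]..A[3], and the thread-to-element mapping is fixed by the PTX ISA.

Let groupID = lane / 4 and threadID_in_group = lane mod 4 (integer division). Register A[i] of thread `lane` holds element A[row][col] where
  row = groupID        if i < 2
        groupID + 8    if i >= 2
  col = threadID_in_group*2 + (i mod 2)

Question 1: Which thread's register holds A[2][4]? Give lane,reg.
10,0

r: 2->gid=2,r8=0  c: 4->tid=2,i&1=0
L=2*4+2=10  i=0*2+0=0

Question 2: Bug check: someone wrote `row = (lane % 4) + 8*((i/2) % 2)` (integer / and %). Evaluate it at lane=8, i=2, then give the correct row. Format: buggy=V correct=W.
buggy=8 correct=10

`(lane % 4) + 8*((i/2) % 2)`[8,2]->8
8: g=2,t=0
[2] (2+8,0*2+0) = (10,0)
row: 8 vs 10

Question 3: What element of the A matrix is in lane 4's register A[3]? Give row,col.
9,1

L=4→G=4>>2=1, T=4&3=0
[3]→row 1+8=9  col 0·2+1=1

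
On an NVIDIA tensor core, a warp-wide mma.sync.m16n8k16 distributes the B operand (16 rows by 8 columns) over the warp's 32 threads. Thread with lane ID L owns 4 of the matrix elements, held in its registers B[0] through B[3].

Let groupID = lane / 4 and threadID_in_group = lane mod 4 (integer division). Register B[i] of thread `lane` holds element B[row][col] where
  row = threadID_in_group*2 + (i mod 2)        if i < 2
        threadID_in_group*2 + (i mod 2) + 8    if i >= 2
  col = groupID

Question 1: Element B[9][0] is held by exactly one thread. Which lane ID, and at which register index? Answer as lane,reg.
0,3

c=0→G=0  r=9→rhi=1,T=0,p=1
L=0*4+0=0  i=1*2+1=3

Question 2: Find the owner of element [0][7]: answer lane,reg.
28,0

c: 7->gid=7  r: 0->r8=0,tid=0,i&1=0
L=7*4+0=28  i=0*2+0=0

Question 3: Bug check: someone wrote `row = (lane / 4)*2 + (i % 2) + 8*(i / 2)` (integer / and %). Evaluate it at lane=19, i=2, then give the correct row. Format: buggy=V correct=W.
`(lane / 4)*2 + (i % 2) + 8*(i / 2)`[19,2]=>16
lane 19: grp=4 (19/4), tig=3 (19%4)
i=2: r=3*2+0+8=14, c=grp=4
row: 16 vs 14

buggy=16 correct=14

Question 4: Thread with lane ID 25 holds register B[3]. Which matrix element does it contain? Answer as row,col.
L=25⇒gr=25>>2=6, th=25&3=1
[3]⇒row 1·2+1+8=11  col gr=6

11,6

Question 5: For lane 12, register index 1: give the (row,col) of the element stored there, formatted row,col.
lane 12->12/4=3, 12 mod 4=0
i=1  r:2·0+1+0->1  c:3

1,3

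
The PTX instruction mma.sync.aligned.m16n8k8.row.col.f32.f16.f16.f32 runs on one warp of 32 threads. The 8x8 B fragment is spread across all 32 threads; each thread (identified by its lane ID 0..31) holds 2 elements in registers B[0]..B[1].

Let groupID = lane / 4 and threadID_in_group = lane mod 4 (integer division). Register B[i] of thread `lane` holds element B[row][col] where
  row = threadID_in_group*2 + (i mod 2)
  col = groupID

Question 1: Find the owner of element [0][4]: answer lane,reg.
16,0

c=4→G=4  r=0→T=0,p=0
L=4*4+0=16  i=0=0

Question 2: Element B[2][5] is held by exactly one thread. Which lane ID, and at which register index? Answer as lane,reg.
21,0

c=5⇒gr=5  r=2⇒th=1,odd=0
L=5*4+1=21  i=0=0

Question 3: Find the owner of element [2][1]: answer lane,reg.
5,0

c:1=>grp=1  r:2=>tig=1,lo=0
L=1*4+1=5  i=0=0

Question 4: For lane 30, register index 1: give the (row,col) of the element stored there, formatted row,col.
lane 30=>30/4=7, 30 mod 4=2
i=1  r:2·2+1=>5  c:7

5,7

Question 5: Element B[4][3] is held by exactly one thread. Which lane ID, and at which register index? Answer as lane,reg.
14,0

c=3->g=3  r=4->t=2,b0=0
L=3*4+2=14  i=0=0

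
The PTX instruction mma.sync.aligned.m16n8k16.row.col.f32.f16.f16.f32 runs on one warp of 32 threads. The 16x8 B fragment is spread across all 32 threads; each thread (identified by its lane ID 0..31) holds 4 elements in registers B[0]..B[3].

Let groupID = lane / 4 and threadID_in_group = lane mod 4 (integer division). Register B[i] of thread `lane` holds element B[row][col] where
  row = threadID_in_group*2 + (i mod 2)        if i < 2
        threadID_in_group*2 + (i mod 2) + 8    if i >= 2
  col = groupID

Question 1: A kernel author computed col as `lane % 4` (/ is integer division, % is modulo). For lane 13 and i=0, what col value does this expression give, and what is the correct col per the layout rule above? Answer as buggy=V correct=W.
buggy=1 correct=3

`lane % 4`[13,0]->1
L=13->gid=13>>2=3, tid=13&3=1
[0]->row 1·2+0+0=2  col gid=3
col: 1 vs 3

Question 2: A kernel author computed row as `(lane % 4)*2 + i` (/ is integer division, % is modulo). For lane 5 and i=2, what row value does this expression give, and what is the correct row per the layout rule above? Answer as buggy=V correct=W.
buggy=4 correct=10

`(lane % 4)*2 + i`[5,2]->4
5: g=1,t=1
[2] (1*2+0+8,1) = (10,1)
row: 4 vs 10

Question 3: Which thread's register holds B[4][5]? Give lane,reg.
22,0

c: 5->gid=5  r: 4->r8=0,tid=2,i&1=0
L=5*4+2=22  i=0*2+0=0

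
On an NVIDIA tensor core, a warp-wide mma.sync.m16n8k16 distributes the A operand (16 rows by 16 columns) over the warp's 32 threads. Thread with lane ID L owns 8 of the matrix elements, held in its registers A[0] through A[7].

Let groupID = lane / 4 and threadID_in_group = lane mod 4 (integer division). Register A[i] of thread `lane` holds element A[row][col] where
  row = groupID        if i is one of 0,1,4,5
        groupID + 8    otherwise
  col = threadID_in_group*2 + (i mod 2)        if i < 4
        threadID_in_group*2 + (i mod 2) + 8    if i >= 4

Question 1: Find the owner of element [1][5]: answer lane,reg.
r: 1->gid=1,r8=0  c: 5->c8=0,tid=2,i&1=1
L=1*4+2=6  i=0*4+0*2+1=1

6,1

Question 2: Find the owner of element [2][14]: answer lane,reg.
r=2⇒gr=2,Rb=0  c=14⇒Cb=1,th=3,odd=0
L=2*4+3=11  i=1*4+0*2+0=4

11,4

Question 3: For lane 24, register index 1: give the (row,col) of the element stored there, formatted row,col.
L=24->gid=24>>2=6, tid=24&3=0
[1]->row 6+0=6  col 0·2+1+0=1

6,1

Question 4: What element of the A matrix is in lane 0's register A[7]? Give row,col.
L=0->g=0>>2=0, t=0&3=0
[7]->row 0+8=8  col 0·2+1+8=9

8,9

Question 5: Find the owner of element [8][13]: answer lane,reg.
2,7

r: 8->gid=0,r8=1  c: 13->c8=1,tid=2,i&1=1
L=0*4+2=2  i=1*4+1*2+1=7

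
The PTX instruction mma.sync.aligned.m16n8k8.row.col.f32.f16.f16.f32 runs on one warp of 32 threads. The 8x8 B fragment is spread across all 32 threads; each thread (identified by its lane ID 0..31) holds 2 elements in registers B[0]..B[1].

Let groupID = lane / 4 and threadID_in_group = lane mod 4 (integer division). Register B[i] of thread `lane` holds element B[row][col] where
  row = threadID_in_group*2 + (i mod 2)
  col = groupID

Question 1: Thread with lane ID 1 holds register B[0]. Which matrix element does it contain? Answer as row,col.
2,0

L=1=>grp=1>>2=0, tig=1&3=1
[0]=>row 1·2+0=2  col grp=0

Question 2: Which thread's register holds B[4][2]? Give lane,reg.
10,0

c: 2->gid=2  r: 4->tid=2,i&1=0
L=2*4+2=10  i=0=0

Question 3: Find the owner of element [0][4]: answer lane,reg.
16,0

c:4=>grp=4  r:0=>tig=0,lo=0
L=4*4+0=16  i=0=0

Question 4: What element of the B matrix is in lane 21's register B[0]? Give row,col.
2,5

21: gr=5,th=1
[0] (1*2+0,5) = (2,5)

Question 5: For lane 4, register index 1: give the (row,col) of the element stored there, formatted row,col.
lane 4: gr=1 (4/4), th=0 (4%4)
i=1: r=0*2+1=1, c=gr=1

1,1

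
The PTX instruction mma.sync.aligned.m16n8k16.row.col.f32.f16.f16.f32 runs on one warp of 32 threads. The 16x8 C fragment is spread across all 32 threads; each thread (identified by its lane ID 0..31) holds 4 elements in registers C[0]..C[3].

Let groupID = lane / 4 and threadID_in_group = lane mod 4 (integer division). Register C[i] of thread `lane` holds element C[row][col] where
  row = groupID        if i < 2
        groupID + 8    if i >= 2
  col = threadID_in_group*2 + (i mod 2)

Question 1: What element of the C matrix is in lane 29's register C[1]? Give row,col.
7,3

L=29→G=29>>2=7, T=29&3=1
[1]→row 7+0=7  col 1·2+1=3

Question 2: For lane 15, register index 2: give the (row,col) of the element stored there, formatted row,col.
11,6

15: G=3,T=3
[2] (3+8,3*2+0) = (11,6)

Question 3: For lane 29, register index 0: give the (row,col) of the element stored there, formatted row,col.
lane 29->29/4=7, 29 mod 4=1
i=0  r:7+0->7  c:2·1+0->2

7,2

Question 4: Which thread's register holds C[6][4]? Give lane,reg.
26,0

r:6=>grp=6,rB=0  c:4=>tig=2,lo=0
L=6*4+2=26  i=0*2+0=0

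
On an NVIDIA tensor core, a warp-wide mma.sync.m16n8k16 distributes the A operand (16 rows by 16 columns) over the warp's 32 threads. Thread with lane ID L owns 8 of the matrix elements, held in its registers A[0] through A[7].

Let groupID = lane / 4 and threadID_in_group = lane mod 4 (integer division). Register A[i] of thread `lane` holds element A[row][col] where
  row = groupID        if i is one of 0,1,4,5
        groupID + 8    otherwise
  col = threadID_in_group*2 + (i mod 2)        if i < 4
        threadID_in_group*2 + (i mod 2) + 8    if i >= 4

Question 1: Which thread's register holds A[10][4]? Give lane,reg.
r=10⇒gr=2,Rb=1  c=4⇒Cb=0,th=2,odd=0
L=2*4+2=10  i=0*4+1*2+0=2

10,2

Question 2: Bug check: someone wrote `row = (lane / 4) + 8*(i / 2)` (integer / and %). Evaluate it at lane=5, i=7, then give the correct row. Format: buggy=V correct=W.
`(lane / 4) + 8*(i / 2)`[5,7]->25
lane 5: gid=1 (5/4), tid=1 (5%4)
i=7: r=1+8=9, c=1*2+1+8=11
row: 25 vs 9

buggy=25 correct=9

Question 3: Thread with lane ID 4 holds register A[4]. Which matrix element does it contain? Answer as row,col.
lane 4->4/4=1, 4 mod 4=0
i=4  r:1+0->1  c:2·0+0+8->8

1,8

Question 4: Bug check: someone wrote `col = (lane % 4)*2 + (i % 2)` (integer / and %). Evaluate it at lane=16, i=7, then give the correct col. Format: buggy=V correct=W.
buggy=1 correct=9

`(lane % 4)*2 + (i % 2)`[16,7]=>1
lane 16: grp=4 (16/4), tig=0 (16%4)
i=7: r=4+8=12, c=0*2+1+8=9
col: 1 vs 9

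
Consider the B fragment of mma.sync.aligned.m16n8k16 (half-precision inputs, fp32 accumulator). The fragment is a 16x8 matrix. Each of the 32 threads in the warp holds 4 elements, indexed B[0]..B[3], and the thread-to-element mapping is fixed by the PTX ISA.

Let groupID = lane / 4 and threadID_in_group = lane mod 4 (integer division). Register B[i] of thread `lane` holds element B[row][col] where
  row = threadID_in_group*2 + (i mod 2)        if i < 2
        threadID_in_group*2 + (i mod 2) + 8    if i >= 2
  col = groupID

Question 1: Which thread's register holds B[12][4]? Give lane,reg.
c:4=>grp=4  r:12=>rB=1,tig=2,lo=0
L=4*4+2=18  i=1*2+0=2

18,2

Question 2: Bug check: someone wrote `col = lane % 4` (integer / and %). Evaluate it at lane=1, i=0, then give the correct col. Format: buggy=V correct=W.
`lane % 4`[1,0]->1
lane 1->1/4=0, 1 mod 4=1
i=0  r:2·1+0+0->2  c:0
col: 1 vs 0

buggy=1 correct=0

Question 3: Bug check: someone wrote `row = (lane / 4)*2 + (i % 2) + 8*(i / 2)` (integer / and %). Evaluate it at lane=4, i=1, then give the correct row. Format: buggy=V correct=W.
buggy=3 correct=1

`(lane / 4)*2 + (i % 2) + 8*(i / 2)`[4,1]=>3
lane 4=>4/4=1, 4 mod 4=0
i=1  r:2·0+1+0=>1  c:1
row: 3 vs 1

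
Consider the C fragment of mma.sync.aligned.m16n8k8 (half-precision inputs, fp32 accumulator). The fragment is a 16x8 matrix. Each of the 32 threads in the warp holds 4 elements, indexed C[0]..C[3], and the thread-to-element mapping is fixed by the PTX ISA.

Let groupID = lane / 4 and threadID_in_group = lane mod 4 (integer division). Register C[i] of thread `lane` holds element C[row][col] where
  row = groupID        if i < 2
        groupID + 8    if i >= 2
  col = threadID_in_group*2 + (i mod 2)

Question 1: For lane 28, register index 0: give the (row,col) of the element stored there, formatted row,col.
7,0

lane 28: gr=7 (28/4), th=0 (28%4)
i=0: r=7+0=7, c=0*2+0=0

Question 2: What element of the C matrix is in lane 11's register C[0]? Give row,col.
2,6

L=11->gid=11>>2=2, tid=11&3=3
[0]->row 2+0=2  col 3·2+0=6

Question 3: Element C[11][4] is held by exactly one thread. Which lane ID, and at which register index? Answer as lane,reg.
14,2

r:11=>grp=3,rB=1  c:4=>tig=2,lo=0
L=3*4+2=14  i=1*2+0=2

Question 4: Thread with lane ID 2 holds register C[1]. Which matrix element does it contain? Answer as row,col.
0,5

lane 2: gid=0 (2/4), tid=2 (2%4)
i=1: r=0+0=0, c=2*2+1=5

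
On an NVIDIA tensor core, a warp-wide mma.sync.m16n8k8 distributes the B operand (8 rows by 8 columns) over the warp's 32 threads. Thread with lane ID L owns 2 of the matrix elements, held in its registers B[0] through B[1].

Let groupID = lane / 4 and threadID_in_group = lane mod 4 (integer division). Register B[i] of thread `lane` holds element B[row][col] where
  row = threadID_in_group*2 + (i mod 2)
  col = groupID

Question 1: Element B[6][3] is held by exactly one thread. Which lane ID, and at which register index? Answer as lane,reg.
c=3→G=3  r=6→T=3,p=0
L=3*4+3=15  i=0=0

15,0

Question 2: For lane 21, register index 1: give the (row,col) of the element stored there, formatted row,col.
21: G=5,T=1
[1] (1*2+1,5) = (3,5)

3,5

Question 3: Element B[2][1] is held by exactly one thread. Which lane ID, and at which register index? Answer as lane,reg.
5,0

c: 1->gid=1  r: 2->tid=1,i&1=0
L=1*4+1=5  i=0=0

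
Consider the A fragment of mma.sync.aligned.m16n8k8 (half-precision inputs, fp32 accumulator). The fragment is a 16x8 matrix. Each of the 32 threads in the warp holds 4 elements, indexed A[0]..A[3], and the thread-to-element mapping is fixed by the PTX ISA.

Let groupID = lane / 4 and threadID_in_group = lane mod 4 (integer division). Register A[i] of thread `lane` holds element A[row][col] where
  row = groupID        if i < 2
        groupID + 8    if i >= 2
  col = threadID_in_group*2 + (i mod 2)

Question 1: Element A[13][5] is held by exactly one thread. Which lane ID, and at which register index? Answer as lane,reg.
r:13=>grp=5,rB=1  c:5=>tig=2,lo=1
L=5*4+2=22  i=1*2+1=3

22,3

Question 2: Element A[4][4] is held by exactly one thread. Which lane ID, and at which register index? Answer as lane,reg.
r=4→G=4,rhi=0  c=4→T=2,p=0
L=4*4+2=18  i=0*2+0=0

18,0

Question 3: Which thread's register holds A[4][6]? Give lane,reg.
r: 4->gid=4,r8=0  c: 6->tid=3,i&1=0
L=4*4+3=19  i=0*2+0=0

19,0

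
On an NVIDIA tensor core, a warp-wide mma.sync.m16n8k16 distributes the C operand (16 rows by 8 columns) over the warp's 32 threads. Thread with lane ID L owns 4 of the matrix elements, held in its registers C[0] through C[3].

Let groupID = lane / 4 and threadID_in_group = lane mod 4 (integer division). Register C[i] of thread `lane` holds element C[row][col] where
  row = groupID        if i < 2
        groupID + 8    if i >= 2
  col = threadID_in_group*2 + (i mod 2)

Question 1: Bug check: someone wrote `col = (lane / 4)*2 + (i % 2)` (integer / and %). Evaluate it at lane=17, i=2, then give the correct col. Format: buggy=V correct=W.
buggy=8 correct=2

`(lane / 4)*2 + (i % 2)`[17,2]⇒8
lane 17⇒17/4=4, 17 mod 4=1
i=2  r:4+8⇒12  c:2·1+0⇒2
col: 8 vs 2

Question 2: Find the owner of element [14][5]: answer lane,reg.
26,3

r=14->g=6,rb=1  c=5->t=2,b0=1
L=6*4+2=26  i=1*2+1=3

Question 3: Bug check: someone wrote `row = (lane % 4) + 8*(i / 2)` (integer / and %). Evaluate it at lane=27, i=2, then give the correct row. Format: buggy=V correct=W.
`(lane % 4) + 8*(i / 2)`[27,2]=>11
27: grp=6,tig=3
[2] (6+8,3*2+0) = (14,6)
row: 11 vs 14

buggy=11 correct=14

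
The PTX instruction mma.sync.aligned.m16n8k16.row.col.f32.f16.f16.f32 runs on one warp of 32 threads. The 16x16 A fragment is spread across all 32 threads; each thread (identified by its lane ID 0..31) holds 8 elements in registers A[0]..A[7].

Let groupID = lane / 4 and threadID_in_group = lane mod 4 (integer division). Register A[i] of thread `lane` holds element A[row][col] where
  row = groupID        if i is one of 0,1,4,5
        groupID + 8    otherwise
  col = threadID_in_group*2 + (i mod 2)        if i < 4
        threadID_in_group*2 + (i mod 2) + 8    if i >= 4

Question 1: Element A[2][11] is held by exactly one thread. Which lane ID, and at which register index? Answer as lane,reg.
r=2->g=2,rb=0  c=11->cb=1,t=1,b0=1
L=2*4+1=9  i=1*4+0*2+1=5

9,5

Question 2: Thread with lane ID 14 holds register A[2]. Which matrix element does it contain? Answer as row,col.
11,4

lane 14→14/4=3, 14 mod 4=2
i=2  r:3+8→11  c:2·2+0+0→4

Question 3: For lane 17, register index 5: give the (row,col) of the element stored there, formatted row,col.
4,11

L=17=>grp=17>>2=4, tig=17&3=1
[5]=>row 4+0=4  col 1·2+1+8=11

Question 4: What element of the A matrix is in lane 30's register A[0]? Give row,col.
L=30→G=30>>2=7, T=30&3=2
[0]→row 7+0=7  col 2·2+0+0=4

7,4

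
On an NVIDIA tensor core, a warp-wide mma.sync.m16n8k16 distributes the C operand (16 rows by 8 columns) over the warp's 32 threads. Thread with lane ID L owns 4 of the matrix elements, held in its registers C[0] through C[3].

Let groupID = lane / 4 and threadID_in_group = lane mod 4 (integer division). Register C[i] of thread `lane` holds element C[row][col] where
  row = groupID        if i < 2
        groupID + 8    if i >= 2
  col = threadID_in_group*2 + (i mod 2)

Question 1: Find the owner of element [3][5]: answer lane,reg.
r=3→G=3,rhi=0  c=5→T=2,p=1
L=3*4+2=14  i=0*2+1=1

14,1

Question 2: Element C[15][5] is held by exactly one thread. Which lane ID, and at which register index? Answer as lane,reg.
r: 15->gid=7,r8=1  c: 5->tid=2,i&1=1
L=7*4+2=30  i=1*2+1=3

30,3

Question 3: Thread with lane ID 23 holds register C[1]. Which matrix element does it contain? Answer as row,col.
5,7

L=23→G=23>>2=5, T=23&3=3
[1]→row 5+0=5  col 3·2+1=7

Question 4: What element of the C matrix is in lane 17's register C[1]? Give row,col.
lane 17: gr=4 (17/4), th=1 (17%4)
i=1: r=4+0=4, c=1*2+1=3

4,3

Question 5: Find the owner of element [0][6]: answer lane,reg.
3,0

r:0=>grp=0,rB=0  c:6=>tig=3,lo=0
L=0*4+3=3  i=0*2+0=0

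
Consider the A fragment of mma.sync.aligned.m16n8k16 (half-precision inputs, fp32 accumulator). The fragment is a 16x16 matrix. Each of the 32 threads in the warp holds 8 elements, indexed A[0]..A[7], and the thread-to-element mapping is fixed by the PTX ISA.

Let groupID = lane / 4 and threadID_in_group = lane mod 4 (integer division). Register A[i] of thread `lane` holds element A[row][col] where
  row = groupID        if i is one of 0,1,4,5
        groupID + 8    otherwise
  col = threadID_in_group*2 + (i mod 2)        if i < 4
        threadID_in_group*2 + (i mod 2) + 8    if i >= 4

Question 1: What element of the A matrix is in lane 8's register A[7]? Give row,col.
10,9

lane 8->8/4=2, 8 mod 4=0
i=7  r:2+8->10  c:2·0+1+8->9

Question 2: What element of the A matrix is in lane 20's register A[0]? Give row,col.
5,0

lane 20->20/4=5, 20 mod 4=0
i=0  r:5+0->5  c:2·0+0+0->0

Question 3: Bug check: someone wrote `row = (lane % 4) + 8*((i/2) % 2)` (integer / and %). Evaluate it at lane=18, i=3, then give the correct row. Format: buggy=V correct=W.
`(lane % 4) + 8*((i/2) % 2)`[18,3]⇒10
18: gr=4,th=2
[3] (4+8,2*2+1+0) = (12,5)
row: 10 vs 12

buggy=10 correct=12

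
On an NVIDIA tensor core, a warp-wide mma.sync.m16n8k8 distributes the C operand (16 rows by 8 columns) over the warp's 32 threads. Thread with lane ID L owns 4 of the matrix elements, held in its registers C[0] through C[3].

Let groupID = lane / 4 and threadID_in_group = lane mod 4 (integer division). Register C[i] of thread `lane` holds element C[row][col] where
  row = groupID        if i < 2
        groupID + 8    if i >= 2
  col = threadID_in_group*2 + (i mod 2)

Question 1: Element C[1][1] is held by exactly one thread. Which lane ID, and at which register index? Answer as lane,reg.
r=1⇒gr=1,Rb=0  c=1⇒th=0,odd=1
L=1*4+0=4  i=0*2+1=1

4,1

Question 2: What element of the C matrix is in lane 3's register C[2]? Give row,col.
lane 3→3/4=0, 3 mod 4=3
i=2  r:0+8→8  c:2·3+0→6

8,6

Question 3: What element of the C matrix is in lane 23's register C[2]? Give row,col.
13,6

23: gid=5,tid=3
[2] (5+8,3*2+0) = (13,6)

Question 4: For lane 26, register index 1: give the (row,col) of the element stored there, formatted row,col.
lane 26=>26/4=6, 26 mod 4=2
i=1  r:6+0=>6  c:2·2+1=>5

6,5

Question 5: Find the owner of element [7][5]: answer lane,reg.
r=7⇒gr=7,Rb=0  c=5⇒th=2,odd=1
L=7*4+2=30  i=0*2+1=1

30,1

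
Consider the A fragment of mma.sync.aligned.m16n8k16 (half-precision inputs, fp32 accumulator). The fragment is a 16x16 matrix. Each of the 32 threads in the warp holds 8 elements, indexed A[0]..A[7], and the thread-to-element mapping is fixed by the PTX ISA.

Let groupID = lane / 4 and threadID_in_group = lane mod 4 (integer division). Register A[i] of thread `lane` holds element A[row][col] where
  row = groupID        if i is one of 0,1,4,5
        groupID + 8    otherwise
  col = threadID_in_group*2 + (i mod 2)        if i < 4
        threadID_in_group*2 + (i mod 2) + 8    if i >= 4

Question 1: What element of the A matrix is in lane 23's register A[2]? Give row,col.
lane 23⇒23/4=5, 23 mod 4=3
i=2  r:5+8⇒13  c:2·3+0+0⇒6

13,6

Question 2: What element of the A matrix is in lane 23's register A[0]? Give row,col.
L=23→G=23>>2=5, T=23&3=3
[0]→row 5+0=5  col 3·2+0+0=6

5,6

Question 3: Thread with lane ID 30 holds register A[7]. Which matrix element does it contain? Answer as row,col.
L=30⇒gr=30>>2=7, th=30&3=2
[7]⇒row 7+8=15  col 2·2+1+8=13

15,13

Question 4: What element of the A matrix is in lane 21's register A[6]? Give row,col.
13,10

21: G=5,T=1
[6] (5+8,1*2+0+8) = (13,10)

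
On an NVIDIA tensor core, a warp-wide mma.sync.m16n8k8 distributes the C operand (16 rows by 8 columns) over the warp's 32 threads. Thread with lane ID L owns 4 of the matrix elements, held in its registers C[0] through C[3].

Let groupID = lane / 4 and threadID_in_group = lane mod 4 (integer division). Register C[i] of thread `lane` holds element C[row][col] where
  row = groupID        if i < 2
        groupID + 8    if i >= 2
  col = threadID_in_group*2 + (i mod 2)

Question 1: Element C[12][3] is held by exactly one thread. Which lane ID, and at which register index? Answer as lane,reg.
17,3

r=12->g=4,rb=1  c=3->t=1,b0=1
L=4*4+1=17  i=1*2+1=3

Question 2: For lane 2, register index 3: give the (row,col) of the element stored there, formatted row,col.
8,5

2: gid=0,tid=2
[3] (0+8,2*2+1) = (8,5)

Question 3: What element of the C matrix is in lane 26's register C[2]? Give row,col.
14,4

26: G=6,T=2
[2] (6+8,2*2+0) = (14,4)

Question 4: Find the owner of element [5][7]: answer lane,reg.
r=5->g=5,rb=0  c=7->t=3,b0=1
L=5*4+3=23  i=0*2+1=1

23,1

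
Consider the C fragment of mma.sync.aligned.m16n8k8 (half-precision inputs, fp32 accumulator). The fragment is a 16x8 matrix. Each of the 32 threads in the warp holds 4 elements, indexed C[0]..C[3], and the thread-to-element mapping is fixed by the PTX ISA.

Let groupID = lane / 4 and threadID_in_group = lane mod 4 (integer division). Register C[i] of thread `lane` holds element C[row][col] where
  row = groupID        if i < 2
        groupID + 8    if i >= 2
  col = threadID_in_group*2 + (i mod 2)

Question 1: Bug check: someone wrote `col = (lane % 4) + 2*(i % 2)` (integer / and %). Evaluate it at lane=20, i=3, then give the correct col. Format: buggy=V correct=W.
buggy=2 correct=1

`(lane % 4) + 2*(i % 2)`[20,3]⇒2
L=20⇒gr=20>>2=5, th=20&3=0
[3]⇒row 5+8=13  col 0·2+1=1
col: 2 vs 1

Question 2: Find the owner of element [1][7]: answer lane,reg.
7,1

r=1⇒gr=1,Rb=0  c=7⇒th=3,odd=1
L=1*4+3=7  i=0*2+1=1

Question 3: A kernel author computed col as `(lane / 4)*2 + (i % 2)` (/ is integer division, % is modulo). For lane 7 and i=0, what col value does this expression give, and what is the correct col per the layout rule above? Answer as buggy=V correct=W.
buggy=2 correct=6

`(lane / 4)*2 + (i % 2)`[7,0]⇒2
L=7⇒gr=7>>2=1, th=7&3=3
[0]⇒row 1+0=1  col 3·2+0=6
col: 2 vs 6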